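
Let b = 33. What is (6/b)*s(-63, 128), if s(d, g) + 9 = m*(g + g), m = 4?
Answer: 2030/11 ≈ 184.55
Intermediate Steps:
s(d, g) = -9 + 8*g (s(d, g) = -9 + 4*(g + g) = -9 + 4*(2*g) = -9 + 8*g)
(6/b)*s(-63, 128) = (6/33)*(-9 + 8*128) = (6*(1/33))*(-9 + 1024) = (2/11)*1015 = 2030/11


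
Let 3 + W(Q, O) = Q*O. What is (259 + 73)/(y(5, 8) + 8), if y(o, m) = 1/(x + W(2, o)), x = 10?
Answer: 5644/137 ≈ 41.197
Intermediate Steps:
W(Q, O) = -3 + O*Q (W(Q, O) = -3 + Q*O = -3 + O*Q)
y(o, m) = 1/(7 + 2*o) (y(o, m) = 1/(10 + (-3 + o*2)) = 1/(10 + (-3 + 2*o)) = 1/(7 + 2*o))
(259 + 73)/(y(5, 8) + 8) = (259 + 73)/(1/(7 + 2*5) + 8) = 332/(1/(7 + 10) + 8) = 332/(1/17 + 8) = 332/(137/17) = 332*(17/137) = 5644/137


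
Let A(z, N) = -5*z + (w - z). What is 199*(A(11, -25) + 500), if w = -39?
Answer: 78605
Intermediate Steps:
A(z, N) = -39 - 6*z (A(z, N) = -5*z + (-39 - z) = -39 - 6*z)
199*(A(11, -25) + 500) = 199*((-39 - 6*11) + 500) = 199*((-39 - 66) + 500) = 199*(-105 + 500) = 199*395 = 78605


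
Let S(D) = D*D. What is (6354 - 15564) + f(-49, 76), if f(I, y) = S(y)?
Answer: -3434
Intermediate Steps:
S(D) = D²
f(I, y) = y²
(6354 - 15564) + f(-49, 76) = (6354 - 15564) + 76² = -9210 + 5776 = -3434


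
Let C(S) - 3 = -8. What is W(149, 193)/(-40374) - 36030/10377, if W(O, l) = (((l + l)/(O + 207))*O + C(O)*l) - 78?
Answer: -9529780333/2762039172 ≈ -3.4503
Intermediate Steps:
C(S) = -5 (C(S) = 3 - 8 = -5)
W(O, l) = -78 - 5*l + 2*O*l/(207 + O) (W(O, l) = (((l + l)/(O + 207))*O - 5*l) - 78 = (((2*l)/(207 + O))*O - 5*l) - 78 = ((2*l/(207 + O))*O - 5*l) - 78 = (2*O*l/(207 + O) - 5*l) - 78 = (-5*l + 2*O*l/(207 + O)) - 78 = -78 - 5*l + 2*O*l/(207 + O))
W(149, 193)/(-40374) - 36030/10377 = (3*(-5382 - 345*193 - 26*149 - 1*149*193)/(207 + 149))/(-40374) - 36030/10377 = (3*(-5382 - 66585 - 3874 - 28757)/356)*(-1/40374) - 36030*1/10377 = (3*(1/356)*(-104598))*(-1/40374) - 12010/3459 = -156897/178*(-1/40374) - 12010/3459 = 17433/798508 - 12010/3459 = -9529780333/2762039172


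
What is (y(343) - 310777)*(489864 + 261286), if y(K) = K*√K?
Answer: -233440143550 + 1803511150*√7 ≈ -2.2867e+11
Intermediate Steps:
y(K) = K^(3/2)
(y(343) - 310777)*(489864 + 261286) = (343^(3/2) - 310777)*(489864 + 261286) = (2401*√7 - 310777)*751150 = (-310777 + 2401*√7)*751150 = -233440143550 + 1803511150*√7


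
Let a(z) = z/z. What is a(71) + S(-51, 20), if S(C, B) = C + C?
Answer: -101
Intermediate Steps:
S(C, B) = 2*C
a(z) = 1
a(71) + S(-51, 20) = 1 + 2*(-51) = 1 - 102 = -101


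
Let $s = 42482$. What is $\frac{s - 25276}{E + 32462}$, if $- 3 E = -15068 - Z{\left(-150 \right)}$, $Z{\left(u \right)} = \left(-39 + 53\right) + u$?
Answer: $\frac{25809}{56159} \approx 0.45957$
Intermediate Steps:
$Z{\left(u \right)} = 14 + u$
$E = \frac{14932}{3}$ ($E = - \frac{-15068 - \left(14 - 150\right)}{3} = - \frac{-15068 - -136}{3} = - \frac{-15068 + 136}{3} = \left(- \frac{1}{3}\right) \left(-14932\right) = \frac{14932}{3} \approx 4977.3$)
$\frac{s - 25276}{E + 32462} = \frac{42482 - 25276}{\frac{14932}{3} + 32462} = \frac{17206}{\frac{112318}{3}} = 17206 \cdot \frac{3}{112318} = \frac{25809}{56159}$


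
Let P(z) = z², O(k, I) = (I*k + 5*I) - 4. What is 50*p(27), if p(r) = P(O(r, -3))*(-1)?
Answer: -500000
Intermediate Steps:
O(k, I) = -4 + 5*I + I*k (O(k, I) = (5*I + I*k) - 4 = -4 + 5*I + I*k)
p(r) = -(-19 - 3*r)² (p(r) = (-4 + 5*(-3) - 3*r)²*(-1) = (-4 - 15 - 3*r)²*(-1) = (-19 - 3*r)²*(-1) = -(-19 - 3*r)²)
50*p(27) = 50*(-(19 + 3*27)²) = 50*(-(19 + 81)²) = 50*(-1*100²) = 50*(-1*10000) = 50*(-10000) = -500000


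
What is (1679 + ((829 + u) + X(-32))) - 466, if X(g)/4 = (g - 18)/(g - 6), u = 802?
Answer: 54136/19 ≈ 2849.3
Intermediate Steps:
X(g) = 4*(-18 + g)/(-6 + g) (X(g) = 4*((g - 18)/(g - 6)) = 4*((-18 + g)/(-6 + g)) = 4*(-18 + g)/(-6 + g))
(1679 + ((829 + u) + X(-32))) - 466 = (1679 + ((829 + 802) + 4*(-18 - 32)/(-6 - 32))) - 466 = (1679 + (1631 + 4*(-50)/(-38))) - 466 = (1679 + (1631 + 4*(-1/38)*(-50))) - 466 = (1679 + (1631 + 100/19)) - 466 = (1679 + 31089/19) - 466 = 62990/19 - 466 = 54136/19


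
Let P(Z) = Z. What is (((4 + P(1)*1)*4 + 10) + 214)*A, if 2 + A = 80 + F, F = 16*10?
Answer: 58072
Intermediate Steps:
F = 160
A = 238 (A = -2 + (80 + 160) = -2 + 240 = 238)
(((4 + P(1)*1)*4 + 10) + 214)*A = (((4 + 1*1)*4 + 10) + 214)*238 = (((4 + 1)*4 + 10) + 214)*238 = ((5*4 + 10) + 214)*238 = ((20 + 10) + 214)*238 = (30 + 214)*238 = 244*238 = 58072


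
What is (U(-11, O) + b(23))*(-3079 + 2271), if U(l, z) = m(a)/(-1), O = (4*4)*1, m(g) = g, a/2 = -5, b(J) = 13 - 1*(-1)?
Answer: -19392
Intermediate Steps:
b(J) = 14 (b(J) = 13 + 1 = 14)
a = -10 (a = 2*(-5) = -10)
O = 16 (O = 16*1 = 16)
U(l, z) = 10 (U(l, z) = -10/(-1) = -10*(-1) = 10)
(U(-11, O) + b(23))*(-3079 + 2271) = (10 + 14)*(-3079 + 2271) = 24*(-808) = -19392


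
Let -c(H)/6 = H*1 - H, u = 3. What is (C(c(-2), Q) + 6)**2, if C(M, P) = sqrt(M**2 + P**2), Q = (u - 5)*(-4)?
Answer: 196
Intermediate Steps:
c(H) = 0 (c(H) = -6*(H*1 - H) = -6*(H - H) = -6*0 = 0)
Q = 8 (Q = (3 - 5)*(-4) = -2*(-4) = 8)
(C(c(-2), Q) + 6)**2 = (sqrt(0**2 + 8**2) + 6)**2 = (sqrt(0 + 64) + 6)**2 = (sqrt(64) + 6)**2 = (8 + 6)**2 = 14**2 = 196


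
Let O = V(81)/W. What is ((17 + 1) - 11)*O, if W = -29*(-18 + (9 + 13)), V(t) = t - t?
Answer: 0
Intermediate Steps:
V(t) = 0
W = -116 (W = -29*(-18 + 22) = -29*4 = -116)
O = 0 (O = 0/(-116) = 0*(-1/116) = 0)
((17 + 1) - 11)*O = ((17 + 1) - 11)*0 = (18 - 11)*0 = 7*0 = 0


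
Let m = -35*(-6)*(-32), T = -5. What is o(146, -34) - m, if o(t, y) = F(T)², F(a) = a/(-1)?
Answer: 6745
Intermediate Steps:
F(a) = -a (F(a) = a*(-1) = -a)
m = -6720 (m = 210*(-32) = -6720)
o(t, y) = 25 (o(t, y) = (-1*(-5))² = 5² = 25)
o(146, -34) - m = 25 - 1*(-6720) = 25 + 6720 = 6745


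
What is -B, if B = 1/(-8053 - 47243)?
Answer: 1/55296 ≈ 1.8084e-5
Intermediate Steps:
B = -1/55296 (B = 1/(-55296) = -1/55296 ≈ -1.8084e-5)
-B = -1*(-1/55296) = 1/55296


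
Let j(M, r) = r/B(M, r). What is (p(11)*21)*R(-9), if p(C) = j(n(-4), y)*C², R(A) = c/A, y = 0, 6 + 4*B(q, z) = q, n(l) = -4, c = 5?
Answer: 0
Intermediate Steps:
B(q, z) = -3/2 + q/4
R(A) = 5/A
j(M, r) = r/(-3/2 + M/4)
p(C) = 0 (p(C) = (4*0/(-6 - 4))*C² = (4*0/(-10))*C² = (4*0*(-⅒))*C² = 0*C² = 0)
(p(11)*21)*R(-9) = (0*21)*(5/(-9)) = 0*(5*(-⅑)) = 0*(-5/9) = 0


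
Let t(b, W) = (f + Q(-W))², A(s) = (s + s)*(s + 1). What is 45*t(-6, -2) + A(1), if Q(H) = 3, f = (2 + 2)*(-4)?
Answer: 7609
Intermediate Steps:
A(s) = 2*s*(1 + s) (A(s) = (2*s)*(1 + s) = 2*s*(1 + s))
f = -16 (f = 4*(-4) = -16)
t(b, W) = 169 (t(b, W) = (-16 + 3)² = (-13)² = 169)
45*t(-6, -2) + A(1) = 45*169 + 2*1*(1 + 1) = 7605 + 2*1*2 = 7605 + 4 = 7609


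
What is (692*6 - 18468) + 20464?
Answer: 6148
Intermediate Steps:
(692*6 - 18468) + 20464 = (4152 - 18468) + 20464 = -14316 + 20464 = 6148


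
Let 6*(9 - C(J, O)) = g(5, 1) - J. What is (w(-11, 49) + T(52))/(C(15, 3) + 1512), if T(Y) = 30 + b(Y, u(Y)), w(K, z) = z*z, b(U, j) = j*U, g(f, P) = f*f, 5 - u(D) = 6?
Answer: 7137/4558 ≈ 1.5658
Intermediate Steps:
u(D) = -1 (u(D) = 5 - 1*6 = 5 - 6 = -1)
g(f, P) = f**2
C(J, O) = 29/6 + J/6 (C(J, O) = 9 - (5**2 - J)/6 = 9 - (25 - J)/6 = 9 + (-25/6 + J/6) = 29/6 + J/6)
b(U, j) = U*j
w(K, z) = z**2
T(Y) = 30 - Y (T(Y) = 30 + Y*(-1) = 30 - Y)
(w(-11, 49) + T(52))/(C(15, 3) + 1512) = (49**2 + (30 - 1*52))/((29/6 + (1/6)*15) + 1512) = (2401 + (30 - 52))/((29/6 + 5/2) + 1512) = (2401 - 22)/(22/3 + 1512) = 2379/(4558/3) = 2379*(3/4558) = 7137/4558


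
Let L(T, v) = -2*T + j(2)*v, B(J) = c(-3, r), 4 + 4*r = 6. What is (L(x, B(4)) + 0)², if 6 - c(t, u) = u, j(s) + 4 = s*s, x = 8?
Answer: 256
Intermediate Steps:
r = ½ (r = -1 + (¼)*6 = -1 + 3/2 = ½ ≈ 0.50000)
j(s) = -4 + s² (j(s) = -4 + s*s = -4 + s²)
c(t, u) = 6 - u
B(J) = 11/2 (B(J) = 6 - 1*½ = 6 - ½ = 11/2)
L(T, v) = -2*T (L(T, v) = -2*T + (-4 + 2²)*v = -2*T + (-4 + 4)*v = -2*T + 0*v = -2*T + 0 = -2*T)
(L(x, B(4)) + 0)² = (-2*8 + 0)² = (-16 + 0)² = (-16)² = 256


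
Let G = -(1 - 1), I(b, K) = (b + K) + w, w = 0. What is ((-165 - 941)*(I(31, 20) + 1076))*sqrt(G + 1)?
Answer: -1246462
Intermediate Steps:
I(b, K) = K + b (I(b, K) = (b + K) + 0 = (K + b) + 0 = K + b)
G = 0 (G = -1*0 = 0)
((-165 - 941)*(I(31, 20) + 1076))*sqrt(G + 1) = ((-165 - 941)*((20 + 31) + 1076))*sqrt(0 + 1) = (-1106*(51 + 1076))*sqrt(1) = -1106*1127*1 = -1246462*1 = -1246462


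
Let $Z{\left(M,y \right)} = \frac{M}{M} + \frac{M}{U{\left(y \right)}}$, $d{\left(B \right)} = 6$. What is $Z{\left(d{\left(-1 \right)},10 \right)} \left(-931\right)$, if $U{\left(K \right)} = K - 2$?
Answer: $- \frac{6517}{4} \approx -1629.3$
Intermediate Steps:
$U{\left(K \right)} = -2 + K$
$Z{\left(M,y \right)} = 1 + \frac{M}{-2 + y}$ ($Z{\left(M,y \right)} = \frac{M}{M} + \frac{M}{-2 + y} = 1 + \frac{M}{-2 + y}$)
$Z{\left(d{\left(-1 \right)},10 \right)} \left(-931\right) = \frac{-2 + 6 + 10}{-2 + 10} \left(-931\right) = \frac{1}{8} \cdot 14 \left(-931\right) = \frac{7}{4} \left(-931\right) = - \frac{6517}{4}$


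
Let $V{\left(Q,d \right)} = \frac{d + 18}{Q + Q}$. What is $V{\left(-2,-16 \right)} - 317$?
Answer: $- \frac{635}{2} \approx -317.5$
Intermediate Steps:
$V{\left(Q,d \right)} = \frac{18 + d}{2 Q}$
$V{\left(-2,-16 \right)} - 317 = \frac{18 - 16}{2 \left(-2\right)} - 317 = \frac{1}{2} \left(- \frac{1}{2}\right) 2 - 317 = - \frac{1}{2} - 317 = - \frac{635}{2}$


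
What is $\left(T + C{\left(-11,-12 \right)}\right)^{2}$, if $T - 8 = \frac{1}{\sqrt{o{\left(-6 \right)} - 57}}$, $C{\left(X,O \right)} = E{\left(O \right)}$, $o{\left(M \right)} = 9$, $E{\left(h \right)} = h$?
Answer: $\frac{\left(48 + i \sqrt{3}\right)^{2}}{144} \approx 15.979 + 1.1547 i$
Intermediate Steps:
$C{\left(X,O \right)} = O$
$T = 8 - \frac{i \sqrt{3}}{12}$ ($T = 8 + \frac{1}{\sqrt{9 - 57}} = 8 + \frac{1}{\sqrt{-48}} = 8 + \frac{1}{4 i \sqrt{3}} = 8 - \frac{i \sqrt{3}}{12} \approx 8.0 - 0.14434 i$)
$\left(T + C{\left(-11,-12 \right)}\right)^{2} = \left(\left(8 - \frac{i \sqrt{3}}{12}\right) - 12\right)^{2} = \left(-4 - \frac{i \sqrt{3}}{12}\right)^{2}$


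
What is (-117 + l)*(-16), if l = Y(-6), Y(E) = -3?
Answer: 1920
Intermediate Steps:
l = -3
(-117 + l)*(-16) = (-117 - 3)*(-16) = -120*(-16) = 1920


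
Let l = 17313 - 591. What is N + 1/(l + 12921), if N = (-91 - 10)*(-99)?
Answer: 296400358/29643 ≈ 9999.0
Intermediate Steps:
l = 16722
N = 9999 (N = -101*(-99) = 9999)
N + 1/(l + 12921) = 9999 + 1/(16722 + 12921) = 9999 + 1/29643 = 296400358/29643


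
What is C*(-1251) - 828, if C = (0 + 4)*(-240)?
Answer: 1200132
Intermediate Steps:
C = -960 (C = 4*(-240) = -960)
C*(-1251) - 828 = -960*(-1251) - 828 = 1200960 - 828 = 1200132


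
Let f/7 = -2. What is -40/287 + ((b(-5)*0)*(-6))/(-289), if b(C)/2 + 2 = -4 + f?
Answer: -40/287 ≈ -0.13937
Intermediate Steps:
f = -14 (f = 7*(-2) = -14)
b(C) = -40 (b(C) = -4 + 2*(-4 - 14) = -4 + 2*(-18) = -4 - 36 = -40)
-40/287 + ((b(-5)*0)*(-6))/(-289) = -40/287 + (-40*0*(-6))/(-289) = -40*1/287 + (0*(-6))*(-1/289) = -40/287 + 0*(-1/289) = -40/287 + 0 = -40/287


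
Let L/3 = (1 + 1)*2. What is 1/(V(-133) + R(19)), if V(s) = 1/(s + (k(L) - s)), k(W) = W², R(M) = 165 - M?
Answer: 144/21025 ≈ 0.0068490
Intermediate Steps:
L = 12 (L = 3*((1 + 1)*2) = 3*(2*2) = 3*4 = 12)
V(s) = 1/144 (V(s) = 1/(s + (12² - s)) = 1/(s + (144 - s)) = 1/144)
1/(V(-133) + R(19)) = 1/(1/144 + (165 - 1*19)) = 1/(1/144 + (165 - 19)) = 1/(1/144 + 146) = 1/(21025/144) = 144/21025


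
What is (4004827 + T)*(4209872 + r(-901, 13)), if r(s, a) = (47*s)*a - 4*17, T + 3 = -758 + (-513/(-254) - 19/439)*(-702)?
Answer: 816612721893277331/55753 ≈ 1.4647e+13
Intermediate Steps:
T = -119781764/55753 (T = -3 + (-758 + (-513/(-254) - 19/439)*(-702)) = -3 + (-758 + (-513*(-1/254) - 19*1/439)*(-702)) = -3 + (-758 + (513/254 - 19/439)*(-702)) = -3 + (-758 + (220381/111506)*(-702)) = -3 + (-758 - 77353731/55753) = -3 - 119614505/55753 = -119781764/55753 ≈ -2148.4)
r(s, a) = -68 + 47*a*s (r(s, a) = 47*a*s - 68 = -68 + 47*a*s)
(4004827 + T)*(4209872 + r(-901, 13)) = (4004827 - 119781764/55753)*(4209872 + (-68 + 47*13*(-901))) = 223161337967*(4209872 + (-68 - 550511))/55753 = 223161337967*(4209872 - 550579)/55753 = (223161337967/55753)*3659293 = 816612721893277331/55753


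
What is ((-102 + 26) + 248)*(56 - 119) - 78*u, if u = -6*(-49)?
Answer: -33768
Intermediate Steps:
u = 294
((-102 + 26) + 248)*(56 - 119) - 78*u = ((-102 + 26) + 248)*(56 - 119) - 78*294 = (-76 + 248)*(-63) - 22932 = 172*(-63) - 22932 = -10836 - 22932 = -33768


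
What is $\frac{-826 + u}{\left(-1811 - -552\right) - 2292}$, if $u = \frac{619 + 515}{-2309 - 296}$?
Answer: $\frac{2152864}{9250355} \approx 0.23273$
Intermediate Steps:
$u = - \frac{1134}{2605}$ ($u = \frac{1134}{-2605} = 1134 \left(- \frac{1}{2605}\right) = - \frac{1134}{2605} \approx -0.43532$)
$\frac{-826 + u}{\left(-1811 - -552\right) - 2292} = \frac{-826 - \frac{1134}{2605}}{\left(-1811 - -552\right) - 2292} = - \frac{2152864}{2605 \left(\left(-1811 + 552\right) - 2292\right)} = - \frac{2152864}{2605 \left(-1259 - 2292\right)} = - \frac{2152864}{2605 \left(-3551\right)} = \left(- \frac{2152864}{2605}\right) \left(- \frac{1}{3551}\right) = \frac{2152864}{9250355}$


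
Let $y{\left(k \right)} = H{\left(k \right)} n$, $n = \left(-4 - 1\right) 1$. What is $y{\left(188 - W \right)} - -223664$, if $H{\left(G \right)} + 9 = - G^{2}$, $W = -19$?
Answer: $437954$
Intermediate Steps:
$H{\left(G \right)} = -9 - G^{2}$
$n = -5$ ($n = \left(-5\right) 1 = -5$)
$y{\left(k \right)} = 45 + 5 k^{2}$ ($y{\left(k \right)} = \left(-9 - k^{2}\right) \left(-5\right) = 45 + 5 k^{2}$)
$y{\left(188 - W \right)} - -223664 = \left(45 + 5 \left(188 - -19\right)^{2}\right) - -223664 = \left(45 + 5 \left(188 + 19\right)^{2}\right) + 223664 = \left(45 + 5 \cdot 207^{2}\right) + 223664 = \left(45 + 5 \cdot 42849\right) + 223664 = \left(45 + 214245\right) + 223664 = 214290 + 223664 = 437954$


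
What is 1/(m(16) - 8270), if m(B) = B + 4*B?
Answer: -1/8190 ≈ -0.00012210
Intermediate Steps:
m(B) = 5*B
1/(m(16) - 8270) = 1/(5*16 - 8270) = 1/(80 - 8270) = 1/(-8190) = -1/8190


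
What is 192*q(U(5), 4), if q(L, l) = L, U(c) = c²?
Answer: 4800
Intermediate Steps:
192*q(U(5), 4) = 192*5² = 192*25 = 4800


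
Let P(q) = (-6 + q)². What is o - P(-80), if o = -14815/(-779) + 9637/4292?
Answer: -24657196125/3343468 ≈ -7374.7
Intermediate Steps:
o = 71093203/3343468 (o = -14815*(-1/779) + 9637*(1/4292) = 14815/779 + 9637/4292 = 71093203/3343468 ≈ 21.263)
o - P(-80) = 71093203/3343468 - (-6 - 80)² = 71093203/3343468 - 1*(-86)² = 71093203/3343468 - 1*7396 = 71093203/3343468 - 7396 = -24657196125/3343468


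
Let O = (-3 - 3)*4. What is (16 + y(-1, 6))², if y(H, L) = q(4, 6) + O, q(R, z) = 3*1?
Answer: 25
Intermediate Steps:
q(R, z) = 3
O = -24 (O = -6*4 = -24)
y(H, L) = -21 (y(H, L) = 3 - 24 = -21)
(16 + y(-1, 6))² = (16 - 21)² = (-5)² = 25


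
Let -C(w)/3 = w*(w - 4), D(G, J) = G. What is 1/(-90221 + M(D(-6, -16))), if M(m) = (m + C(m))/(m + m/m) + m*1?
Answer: -5/450949 ≈ -1.1088e-5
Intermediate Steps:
C(w) = -3*w*(-4 + w) (C(w) = -3*w*(w - 4) = -3*w*(-4 + w))
M(m) = m + (m + 3*m*(4 - m))/(1 + m) (M(m) = (m + 3*m*(4 - m))/(m + m/m) + m*1 = (m + 3*m*(4 - m))/(m + 1) + m = (m + 3*m*(4 - m))/(1 + m) + m = m + (m + 3*m*(4 - m))/(1 + m))
1/(-90221 + M(D(-6, -16))) = 1/(-90221 + 2*(-6)*(7 - 1*(-6))/(1 - 6)) = 1/(-90221 + 2*(-6)*(7 + 6)/(-5)) = 1/(-90221 + 2*(-6)*(-⅕)*13) = 1/(-90221 + 156/5) = 1/(-450949/5) = -5/450949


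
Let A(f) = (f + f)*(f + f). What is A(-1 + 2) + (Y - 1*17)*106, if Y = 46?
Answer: 3078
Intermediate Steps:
A(f) = 4*f**2 (A(f) = (2*f)*(2*f) = 4*f**2)
A(-1 + 2) + (Y - 1*17)*106 = 4*(-1 + 2)**2 + (46 - 1*17)*106 = 4*1**2 + (46 - 17)*106 = 4*1 + 29*106 = 4 + 3074 = 3078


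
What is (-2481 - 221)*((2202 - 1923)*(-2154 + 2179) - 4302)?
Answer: -7222446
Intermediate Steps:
(-2481 - 221)*((2202 - 1923)*(-2154 + 2179) - 4302) = -2702*(279*25 - 4302) = -2702*(6975 - 4302) = -2702*2673 = -7222446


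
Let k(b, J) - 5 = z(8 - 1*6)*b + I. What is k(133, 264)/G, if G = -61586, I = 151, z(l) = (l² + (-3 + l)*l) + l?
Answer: -344/30793 ≈ -0.011171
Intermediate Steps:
z(l) = l + l² + l*(-3 + l) (z(l) = (l² + l*(-3 + l)) + l = l + l² + l*(-3 + l))
k(b, J) = 156 + 4*b (k(b, J) = 5 + ((2*(8 - 1*6)*(-1 + (8 - 1*6)))*b + 151) = 5 + ((2*(8 - 6)*(-1 + (8 - 6)))*b + 151) = 5 + ((2*2*(-1 + 2))*b + 151) = 5 + ((2*2*1)*b + 151) = 5 + (4*b + 151) = 5 + (151 + 4*b) = 156 + 4*b)
k(133, 264)/G = (156 + 4*133)/(-61586) = (156 + 532)*(-1/61586) = 688*(-1/61586) = -344/30793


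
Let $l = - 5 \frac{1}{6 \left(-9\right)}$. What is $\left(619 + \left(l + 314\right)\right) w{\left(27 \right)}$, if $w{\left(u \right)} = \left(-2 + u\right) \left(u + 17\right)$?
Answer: $\frac{27712850}{27} \approx 1.0264 \cdot 10^{6}$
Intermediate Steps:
$w{\left(u \right)} = \left(-2 + u\right) \left(17 + u\right)$
$l = \frac{5}{54}$ ($l = - 5 \cdot \frac{1}{6} \left(- \frac{1}{9}\right) = \left(-5\right) \left(- \frac{1}{54}\right) = \frac{5}{54} \approx 0.092593$)
$\left(619 + \left(l + 314\right)\right) w{\left(27 \right)} = \left(619 + \left(\frac{5}{54} + 314\right)\right) \left(-34 + 27^{2} + 15 \cdot 27\right) = \left(619 + \frac{16961}{54}\right) \left(-34 + 729 + 405\right) = \frac{50387}{54} \cdot 1100 = \frac{27712850}{27}$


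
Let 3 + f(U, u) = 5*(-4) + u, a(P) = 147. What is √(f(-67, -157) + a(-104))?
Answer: I*√33 ≈ 5.7446*I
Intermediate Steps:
f(U, u) = -23 + u (f(U, u) = -3 + (5*(-4) + u) = -3 + (-20 + u) = -23 + u)
√(f(-67, -157) + a(-104)) = √((-23 - 157) + 147) = √(-180 + 147) = √(-33) = I*√33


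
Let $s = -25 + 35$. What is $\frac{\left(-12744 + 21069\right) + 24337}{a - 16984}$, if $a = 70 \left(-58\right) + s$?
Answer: $- \frac{16331}{10517} \approx -1.5528$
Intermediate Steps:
$s = 10$
$a = -4050$ ($a = 70 \left(-58\right) + 10 = -4060 + 10 = -4050$)
$\frac{\left(-12744 + 21069\right) + 24337}{a - 16984} = \frac{\left(-12744 + 21069\right) + 24337}{-4050 - 16984} = \frac{8325 + 24337}{-21034} = 32662 \left(- \frac{1}{21034}\right) = - \frac{16331}{10517}$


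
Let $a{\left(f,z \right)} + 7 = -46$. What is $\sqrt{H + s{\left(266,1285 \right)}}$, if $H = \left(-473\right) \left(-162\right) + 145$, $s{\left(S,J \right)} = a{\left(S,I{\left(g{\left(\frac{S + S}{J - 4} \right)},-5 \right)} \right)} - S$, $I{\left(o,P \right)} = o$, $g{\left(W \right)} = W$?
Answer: $2 \sqrt{19113} \approx 276.5$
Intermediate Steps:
$a{\left(f,z \right)} = -53$ ($a{\left(f,z \right)} = -7 - 46 = -53$)
$s{\left(S,J \right)} = -53 - S$
$H = 76771$ ($H = 76626 + 145 = 76771$)
$\sqrt{H + s{\left(266,1285 \right)}} = \sqrt{76771 - 319} = \sqrt{76452} = 2 \sqrt{19113}$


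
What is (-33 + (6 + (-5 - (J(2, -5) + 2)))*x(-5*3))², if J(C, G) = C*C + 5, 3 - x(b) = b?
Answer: 45369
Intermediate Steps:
x(b) = 3 - b
J(C, G) = 5 + C² (J(C, G) = C² + 5 = 5 + C²)
(-33 + (6 + (-5 - (J(2, -5) + 2)))*x(-5*3))² = (-33 + (6 + (-5 - ((5 + 2²) + 2)))*(3 - (-5)*3))² = (-33 + (6 + (-5 - ((5 + 4) + 2)))*(3 - 1*(-15)))² = (-33 + (6 + (-5 - (9 + 2)))*(3 + 15))² = (-33 + (6 + (-5 - 1*11))*18)² = (-33 + (6 + (-5 - 11))*18)² = (-33 + (6 - 16)*18)² = (-33 - 10*18)² = (-33 - 180)² = (-213)² = 45369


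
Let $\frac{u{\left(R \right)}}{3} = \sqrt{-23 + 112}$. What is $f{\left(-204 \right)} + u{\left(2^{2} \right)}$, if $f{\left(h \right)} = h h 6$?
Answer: $249696 + 3 \sqrt{89} \approx 2.4972 \cdot 10^{5}$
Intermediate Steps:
$f{\left(h \right)} = 6 h^{2}$ ($f{\left(h \right)} = h^{2} \cdot 6 = 6 h^{2}$)
$u{\left(R \right)} = 3 \sqrt{89}$ ($u{\left(R \right)} = 3 \sqrt{-23 + 112} = 3 \sqrt{89}$)
$f{\left(-204 \right)} + u{\left(2^{2} \right)} = 6 \left(-204\right)^{2} + 3 \sqrt{89} = 6 \cdot 41616 + 3 \sqrt{89} = 249696 + 3 \sqrt{89}$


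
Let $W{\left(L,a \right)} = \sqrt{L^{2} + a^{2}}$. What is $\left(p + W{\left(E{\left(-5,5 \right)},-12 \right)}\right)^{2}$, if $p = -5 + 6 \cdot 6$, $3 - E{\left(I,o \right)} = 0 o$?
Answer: $1114 + 186 \sqrt{17} \approx 1880.9$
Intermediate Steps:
$E{\left(I,o \right)} = 3$ ($E{\left(I,o \right)} = 3 - 0 o = 3 - 0 = 3 + 0 = 3$)
$p = 31$ ($p = -5 + 36 = 31$)
$\left(p + W{\left(E{\left(-5,5 \right)},-12 \right)}\right)^{2} = \left(31 + \sqrt{3^{2} + \left(-12\right)^{2}}\right)^{2} = \left(31 + \sqrt{9 + 144}\right)^{2} = \left(31 + \sqrt{153}\right)^{2} = \left(31 + 3 \sqrt{17}\right)^{2}$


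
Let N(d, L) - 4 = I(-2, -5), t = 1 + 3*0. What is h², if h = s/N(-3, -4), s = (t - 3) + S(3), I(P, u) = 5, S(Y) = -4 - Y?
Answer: 1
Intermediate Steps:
t = 1 (t = 1 + 0 = 1)
s = -9 (s = (1 - 3) + (-4 - 1*3) = -2 + (-4 - 3) = -2 - 7 = -9)
N(d, L) = 9 (N(d, L) = 4 + 5 = 9)
h = -1 (h = -9/9 = -9*⅑ = -1)
h² = (-1)² = 1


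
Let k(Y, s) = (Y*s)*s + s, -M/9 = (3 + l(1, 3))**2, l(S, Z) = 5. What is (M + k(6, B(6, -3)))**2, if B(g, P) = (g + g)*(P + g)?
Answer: 52359696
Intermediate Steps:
B(g, P) = 2*g*(P + g) (B(g, P) = (2*g)*(P + g) = 2*g*(P + g))
M = -576 (M = -9*(3 + 5)**2 = -9*8**2 = -9*64 = -576)
k(Y, s) = s + Y*s**2 (k(Y, s) = Y*s**2 + s = s + Y*s**2)
(M + k(6, B(6, -3)))**2 = (-576 + (2*6*(-3 + 6))*(1 + 6*(2*6*(-3 + 6))))**2 = (-576 + (2*6*3)*(1 + 6*(2*6*3)))**2 = (-576 + 36*(1 + 6*36))**2 = (-576 + 36*(1 + 216))**2 = (-576 + 36*217)**2 = (-576 + 7812)**2 = 7236**2 = 52359696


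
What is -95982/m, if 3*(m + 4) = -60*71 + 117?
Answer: 95982/1385 ≈ 69.301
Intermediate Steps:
m = -1385 (m = -4 + (-60*71 + 117)/3 = -4 + (-4260 + 117)/3 = -4 + (⅓)*(-4143) = -4 - 1381 = -1385)
-95982/m = -95982/(-1385) = -95982*(-1/1385) = 95982/1385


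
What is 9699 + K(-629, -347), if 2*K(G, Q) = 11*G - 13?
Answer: 6233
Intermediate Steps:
K(G, Q) = -13/2 + 11*G/2 (K(G, Q) = (11*G - 13)/2 = (-13 + 11*G)/2 = -13/2 + 11*G/2)
9699 + K(-629, -347) = 9699 + (-13/2 + (11/2)*(-629)) = 9699 + (-13/2 - 6919/2) = 9699 - 3466 = 6233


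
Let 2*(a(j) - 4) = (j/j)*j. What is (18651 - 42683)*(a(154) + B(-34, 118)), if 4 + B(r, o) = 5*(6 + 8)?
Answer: -3532704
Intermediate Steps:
B(r, o) = 66 (B(r, o) = -4 + 5*(6 + 8) = -4 + 5*14 = -4 + 70 = 66)
a(j) = 4 + j/2 (a(j) = 4 + ((j/j)*j)/2 = 4 + (1*j)/2 = 4 + j/2)
(18651 - 42683)*(a(154) + B(-34, 118)) = (18651 - 42683)*((4 + (½)*154) + 66) = -24032*((4 + 77) + 66) = -24032*(81 + 66) = -24032*147 = -3532704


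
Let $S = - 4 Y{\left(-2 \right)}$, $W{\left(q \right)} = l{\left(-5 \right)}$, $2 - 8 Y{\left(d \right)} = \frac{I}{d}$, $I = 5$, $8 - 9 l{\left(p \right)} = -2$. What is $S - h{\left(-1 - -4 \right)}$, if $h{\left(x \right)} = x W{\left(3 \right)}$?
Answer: $- \frac{67}{12} \approx -5.5833$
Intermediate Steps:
$l{\left(p \right)} = \frac{10}{9}$ ($l{\left(p \right)} = \frac{8}{9} - - \frac{2}{9} = \frac{8}{9} + \frac{2}{9} = \frac{10}{9}$)
$Y{\left(d \right)} = \frac{1}{4} - \frac{5}{8 d}$ ($Y{\left(d \right)} = \frac{1}{4} - \frac{5 \frac{1}{d}}{8} = \frac{1}{4} - \frac{5}{8 d}$)
$W{\left(q \right)} = \frac{10}{9}$
$S = - \frac{9}{4}$ ($S = - 4 \frac{-5 + 2 \left(-2\right)}{8 \left(-2\right)} = - 4 \cdot \frac{1}{8} \left(- \frac{1}{2}\right) \left(-5 - 4\right) = - 4 \cdot \frac{1}{8} \left(- \frac{1}{2}\right) \left(-9\right) = \left(-4\right) \frac{9}{16} = - \frac{9}{4} \approx -2.25$)
$h{\left(x \right)} = \frac{10 x}{9}$ ($h{\left(x \right)} = x \frac{10}{9} = \frac{10 x}{9}$)
$S - h{\left(-1 - -4 \right)} = - \frac{9}{4} - \frac{10 \left(-1 - -4\right)}{9} = - \frac{9}{4} - \frac{10 \left(-1 + 4\right)}{9} = - \frac{9}{4} - \frac{10}{9} \cdot 3 = - \frac{9}{4} - \frac{10}{3} = - \frac{67}{12}$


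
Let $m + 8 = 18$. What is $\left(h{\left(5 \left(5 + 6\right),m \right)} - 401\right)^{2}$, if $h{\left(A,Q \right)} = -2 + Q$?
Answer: $154449$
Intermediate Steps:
$m = 10$ ($m = -8 + 18 = 10$)
$\left(h{\left(5 \left(5 + 6\right),m \right)} - 401\right)^{2} = \left(\left(-2 + 10\right) - 401\right)^{2} = \left(8 - 401\right)^{2} = \left(-393\right)^{2} = 154449$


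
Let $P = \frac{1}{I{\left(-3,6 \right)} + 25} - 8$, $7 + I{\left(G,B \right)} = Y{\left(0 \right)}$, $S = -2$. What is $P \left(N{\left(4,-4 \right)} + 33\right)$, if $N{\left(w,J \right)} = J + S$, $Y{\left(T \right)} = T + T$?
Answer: $- \frac{429}{2} \approx -214.5$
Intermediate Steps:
$Y{\left(T \right)} = 2 T$
$I{\left(G,B \right)} = -7$ ($I{\left(G,B \right)} = -7 + 2 \cdot 0 = -7 + 0 = -7$)
$N{\left(w,J \right)} = -2 + J$ ($N{\left(w,J \right)} = J - 2 = -2 + J$)
$P = - \frac{143}{18}$ ($P = \frac{1}{-7 + 25} - 8 = \frac{1}{18} - 8 = - \frac{143}{18} \approx -7.9444$)
$P \left(N{\left(4,-4 \right)} + 33\right) = - \frac{143 \left(\left(-2 - 4\right) + 33\right)}{18} = - \frac{143 \left(-6 + 33\right)}{18} = \left(- \frac{143}{18}\right) 27 = - \frac{429}{2}$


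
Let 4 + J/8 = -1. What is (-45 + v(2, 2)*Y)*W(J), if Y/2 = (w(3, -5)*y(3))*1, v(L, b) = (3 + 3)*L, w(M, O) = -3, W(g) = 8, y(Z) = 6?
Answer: -3816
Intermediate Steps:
J = -40 (J = -32 + 8*(-1) = -32 - 8 = -40)
v(L, b) = 6*L
Y = -36 (Y = 2*(-3*6*1) = 2*(-18*1) = 2*(-18) = -36)
(-45 + v(2, 2)*Y)*W(J) = (-45 + (6*2)*(-36))*8 = (-45 + 12*(-36))*8 = (-45 - 432)*8 = -477*8 = -3816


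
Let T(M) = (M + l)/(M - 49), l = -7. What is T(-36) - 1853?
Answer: -157462/85 ≈ -1852.5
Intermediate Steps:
T(M) = (-7 + M)/(-49 + M) (T(M) = (M - 7)/(M - 49) = (-7 + M)/(-49 + M))
T(-36) - 1853 = (-7 - 36)/(-49 - 36) - 1853 = -43/(-85) - 1853 = -1/85*(-43) - 1853 = 43/85 - 1853 = -157462/85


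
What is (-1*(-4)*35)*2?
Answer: 280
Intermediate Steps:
(-1*(-4)*35)*2 = (4*35)*2 = 140*2 = 280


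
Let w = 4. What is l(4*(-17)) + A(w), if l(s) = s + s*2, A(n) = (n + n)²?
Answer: -140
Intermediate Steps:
A(n) = 4*n² (A(n) = (2*n)² = 4*n²)
l(s) = 3*s (l(s) = s + 2*s = 3*s)
l(4*(-17)) + A(w) = 3*(4*(-17)) + 4*4² = 3*(-68) + 4*16 = -204 + 64 = -140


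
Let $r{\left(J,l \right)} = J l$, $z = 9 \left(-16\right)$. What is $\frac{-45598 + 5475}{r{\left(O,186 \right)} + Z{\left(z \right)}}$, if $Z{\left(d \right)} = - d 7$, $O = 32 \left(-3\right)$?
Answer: $\frac{40123}{16848} \approx 2.3815$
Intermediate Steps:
$O = -96$
$z = -144$
$Z{\left(d \right)} = - 7 d$
$\frac{-45598 + 5475}{r{\left(O,186 \right)} + Z{\left(z \right)}} = \frac{-45598 + 5475}{\left(-96\right) 186 - -1008} = - \frac{40123}{-17856 + 1008} = - \frac{40123}{-16848} = \left(-40123\right) \left(- \frac{1}{16848}\right) = \frac{40123}{16848}$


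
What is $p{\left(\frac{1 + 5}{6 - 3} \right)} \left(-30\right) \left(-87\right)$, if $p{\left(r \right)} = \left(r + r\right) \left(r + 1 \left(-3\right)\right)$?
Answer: $-10440$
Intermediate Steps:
$p{\left(r \right)} = 2 r \left(-3 + r\right)$ ($p{\left(r \right)} = 2 r \left(r - 3\right) = 2 r \left(-3 + r\right)$)
$p{\left(\frac{1 + 5}{6 - 3} \right)} \left(-30\right) \left(-87\right) = 2 \frac{1 + 5}{6 - 3} \left(-3 + \frac{1 + 5}{6 - 3}\right) \left(-30\right) \left(-87\right) = 2 \cdot \frac{6}{3} \left(-3 + \frac{6}{3}\right) \left(-30\right) \left(-87\right) = 2 \cdot 6 \cdot \frac{1}{3} \left(-3 + 6 \cdot \frac{1}{3}\right) \left(-30\right) \left(-87\right) = 2 \cdot 2 \left(-3 + 2\right) \left(-30\right) \left(-87\right) = 2 \cdot 2 \left(-1\right) \left(-30\right) \left(-87\right) = \left(-4\right) \left(-30\right) \left(-87\right) = 120 \left(-87\right) = -10440$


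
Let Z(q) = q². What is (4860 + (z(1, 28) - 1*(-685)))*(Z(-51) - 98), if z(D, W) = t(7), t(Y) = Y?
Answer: 13896656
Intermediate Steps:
z(D, W) = 7
(4860 + (z(1, 28) - 1*(-685)))*(Z(-51) - 98) = (4860 + (7 - 1*(-685)))*((-51)² - 98) = (4860 + (7 + 685))*(2601 - 98) = (4860 + 692)*2503 = 5552*2503 = 13896656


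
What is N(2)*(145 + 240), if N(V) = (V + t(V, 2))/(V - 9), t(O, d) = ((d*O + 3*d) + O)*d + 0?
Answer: -1430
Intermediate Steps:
t(O, d) = d*(O + 3*d + O*d) (t(O, d) = ((O*d + 3*d) + O)*d + 0 = ((3*d + O*d) + O)*d + 0 = (O + 3*d + O*d)*d + 0 = d*(O + 3*d + O*d) + 0 = d*(O + 3*d + O*d))
N(V) = (12 + 7*V)/(-9 + V) (N(V) = (V + 2*(V + 3*2 + V*2))/(V - 9) = (V + 2*(V + 6 + 2*V))/(-9 + V) = (V + 2*(6 + 3*V))/(-9 + V) = (V + (12 + 6*V))/(-9 + V) = (12 + 7*V)/(-9 + V))
N(2)*(145 + 240) = ((12 + 7*2)/(-9 + 2))*(145 + 240) = ((12 + 14)/(-7))*385 = -⅐*26*385 = -26/7*385 = -1430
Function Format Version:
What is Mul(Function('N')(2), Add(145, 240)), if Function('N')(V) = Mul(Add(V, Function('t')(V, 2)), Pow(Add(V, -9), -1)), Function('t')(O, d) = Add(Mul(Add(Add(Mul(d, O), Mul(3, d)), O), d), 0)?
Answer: -1430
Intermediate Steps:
Function('t')(O, d) = Mul(d, Add(O, Mul(3, d), Mul(O, d))) (Function('t')(O, d) = Add(Mul(Add(Add(Mul(O, d), Mul(3, d)), O), d), 0) = Add(Mul(Add(Add(Mul(3, d), Mul(O, d)), O), d), 0) = Add(Mul(Add(O, Mul(3, d), Mul(O, d)), d), 0) = Add(Mul(d, Add(O, Mul(3, d), Mul(O, d))), 0) = Mul(d, Add(O, Mul(3, d), Mul(O, d))))
Function('N')(V) = Mul(Pow(Add(-9, V), -1), Add(12, Mul(7, V))) (Function('N')(V) = Mul(Add(V, Mul(2, Add(V, Mul(3, 2), Mul(V, 2)))), Pow(Add(V, -9), -1)) = Mul(Add(V, Mul(2, Add(V, 6, Mul(2, V)))), Pow(Add(-9, V), -1)) = Mul(Add(V, Mul(2, Add(6, Mul(3, V)))), Pow(Add(-9, V), -1)) = Mul(Add(V, Add(12, Mul(6, V))), Pow(Add(-9, V), -1)) = Mul(Add(12, Mul(7, V)), Pow(Add(-9, V), -1)) = Mul(Pow(Add(-9, V), -1), Add(12, Mul(7, V))))
Mul(Function('N')(2), Add(145, 240)) = Mul(Mul(Pow(Add(-9, 2), -1), Add(12, Mul(7, 2))), Add(145, 240)) = Mul(Mul(Pow(-7, -1), Add(12, 14)), 385) = Mul(Mul(Rational(-1, 7), 26), 385) = Mul(Rational(-26, 7), 385) = -1430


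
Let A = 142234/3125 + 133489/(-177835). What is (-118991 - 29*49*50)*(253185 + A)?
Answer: -5348836394631390048/111146875 ≈ -4.8124e+10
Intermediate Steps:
A = 4975406053/111146875 (A = 142234*(1/3125) + 133489*(-1/177835) = 142234/3125 - 133489/177835 = 4975406053/111146875 ≈ 44.764)
(-118991 - 29*49*50)*(253185 + A) = (-118991 - 29*49*50)*(253185 + 4975406053/111146875) = (-118991 - 1421*50)*(28145696952928/111146875) = (-118991 - 71050)*(28145696952928/111146875) = -190041*28145696952928/111146875 = -5348836394631390048/111146875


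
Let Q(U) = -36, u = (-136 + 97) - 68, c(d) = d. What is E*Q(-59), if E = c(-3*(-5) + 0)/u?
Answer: 540/107 ≈ 5.0467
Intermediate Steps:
u = -107 (u = -39 - 68 = -107)
E = -15/107 (E = (-3*(-5) + 0)/(-107) = (15 + 0)*(-1/107) = 15*(-1/107) = -15/107 ≈ -0.14019)
E*Q(-59) = -15/107*(-36) = 540/107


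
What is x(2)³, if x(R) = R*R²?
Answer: 512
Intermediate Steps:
x(R) = R³
x(2)³ = (2³)³ = 8³ = 512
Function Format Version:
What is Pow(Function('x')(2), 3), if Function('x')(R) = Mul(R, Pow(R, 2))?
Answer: 512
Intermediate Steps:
Function('x')(R) = Pow(R, 3)
Pow(Function('x')(2), 3) = Pow(Pow(2, 3), 3) = Pow(8, 3) = 512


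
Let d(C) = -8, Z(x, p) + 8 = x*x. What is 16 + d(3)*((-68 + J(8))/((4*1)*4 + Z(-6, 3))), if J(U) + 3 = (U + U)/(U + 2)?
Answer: 1574/55 ≈ 28.618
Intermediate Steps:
Z(x, p) = -8 + x**2 (Z(x, p) = -8 + x*x = -8 + x**2)
J(U) = -3 + 2*U/(2 + U) (J(U) = -3 + (U + U)/(U + 2) = -3 + (2*U)/(2 + U) = -3 + 2*U/(2 + U))
16 + d(3)*((-68 + J(8))/((4*1)*4 + Z(-6, 3))) = 16 - 8*(-68 + (-6 - 1*8)/(2 + 8))/((4*1)*4 + (-8 + (-6)**2)) = 16 - 8*(-68 + (-6 - 8)/10)/(4*4 + (-8 + 36)) = 16 - 8*(-68 + (1/10)*(-14))/(16 + 28) = 16 - 8*(-68 - 7/5)/44 = 16 - (-2776)/(5*44) = 16 - 8*(-347/220) = 16 + 694/55 = 1574/55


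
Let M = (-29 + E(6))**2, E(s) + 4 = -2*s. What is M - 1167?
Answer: 858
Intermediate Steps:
E(s) = -4 - 2*s
M = 2025 (M = (-29 + (-4 - 2*6))**2 = (-29 + (-4 - 12))**2 = (-29 - 16)**2 = (-45)**2 = 2025)
M - 1167 = 2025 - 1167 = 858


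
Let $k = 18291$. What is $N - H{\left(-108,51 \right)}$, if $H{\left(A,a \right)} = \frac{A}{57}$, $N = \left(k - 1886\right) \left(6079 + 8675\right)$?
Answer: $\frac{4598748066}{19} \approx 2.4204 \cdot 10^{8}$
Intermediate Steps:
$N = 242039370$ ($N = \left(18291 - 1886\right) \left(6079 + 8675\right) = 16405 \cdot 14754 = 242039370$)
$H{\left(A,a \right)} = \frac{A}{57}$ ($H{\left(A,a \right)} = A \frac{1}{57} = \frac{A}{57}$)
$N - H{\left(-108,51 \right)} = 242039370 - \frac{1}{57} \left(-108\right) = 242039370 - - \frac{36}{19} = 242039370 + \frac{36}{19} = \frac{4598748066}{19}$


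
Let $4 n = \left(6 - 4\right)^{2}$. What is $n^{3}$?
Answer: $1$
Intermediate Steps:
$n = 1$ ($n = \frac{\left(6 - 4\right)^{2}}{4} = \frac{2^{2}}{4} = \frac{1}{4} \cdot 4 = 1$)
$n^{3} = 1^{3} = 1$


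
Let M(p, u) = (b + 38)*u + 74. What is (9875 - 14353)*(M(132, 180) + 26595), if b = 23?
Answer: -168592222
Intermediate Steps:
M(p, u) = 74 + 61*u (M(p, u) = (23 + 38)*u + 74 = 61*u + 74 = 74 + 61*u)
(9875 - 14353)*(M(132, 180) + 26595) = (9875 - 14353)*((74 + 61*180) + 26595) = -4478*((74 + 10980) + 26595) = -4478*(11054 + 26595) = -4478*37649 = -168592222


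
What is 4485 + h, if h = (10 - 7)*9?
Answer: 4512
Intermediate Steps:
h = 27 (h = 3*9 = 27)
4485 + h = 4485 + 27 = 4512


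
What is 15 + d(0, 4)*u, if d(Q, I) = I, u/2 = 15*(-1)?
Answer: -105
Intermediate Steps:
u = -30 (u = 2*(15*(-1)) = 2*(-15) = -30)
15 + d(0, 4)*u = 15 + 4*(-30) = 15 - 120 = -105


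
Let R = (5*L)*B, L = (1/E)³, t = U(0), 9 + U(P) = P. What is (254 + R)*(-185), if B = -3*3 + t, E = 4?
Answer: -1495355/32 ≈ -46730.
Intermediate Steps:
U(P) = -9 + P
t = -9 (t = -9 + 0 = -9)
L = 1/64 (L = (1/4)³ = (¼)³ = 1/64 ≈ 0.015625)
B = -18 (B = -3*3 - 9 = -9 - 9 = -18)
R = -45/32 (R = (5*(1/64))*(-18) = (5/64)*(-18) = -45/32 ≈ -1.4063)
(254 + R)*(-185) = (254 - 45/32)*(-185) = (8083/32)*(-185) = -1495355/32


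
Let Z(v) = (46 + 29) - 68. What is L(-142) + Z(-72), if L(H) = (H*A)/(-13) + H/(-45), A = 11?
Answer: 76231/585 ≈ 130.31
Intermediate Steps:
Z(v) = 7 (Z(v) = 75 - 68 = 7)
L(H) = -508*H/585 (L(H) = (H*11)/(-13) + H/(-45) = (11*H)*(-1/13) + H*(-1/45) = -11*H/13 - H/45 = -508*H/585)
L(-142) + Z(-72) = -508/585*(-142) + 7 = 72136/585 + 7 = 76231/585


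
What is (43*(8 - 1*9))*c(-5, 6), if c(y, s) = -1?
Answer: 43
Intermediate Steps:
(43*(8 - 1*9))*c(-5, 6) = (43*(8 - 1*9))*(-1) = (43*(8 - 9))*(-1) = (43*(-1))*(-1) = -43*(-1) = 43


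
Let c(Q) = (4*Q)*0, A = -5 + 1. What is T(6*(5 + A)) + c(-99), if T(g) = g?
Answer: 6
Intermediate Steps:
A = -4
c(Q) = 0
T(6*(5 + A)) + c(-99) = 6*(5 - 4) + 0 = 6*1 + 0 = 6 + 0 = 6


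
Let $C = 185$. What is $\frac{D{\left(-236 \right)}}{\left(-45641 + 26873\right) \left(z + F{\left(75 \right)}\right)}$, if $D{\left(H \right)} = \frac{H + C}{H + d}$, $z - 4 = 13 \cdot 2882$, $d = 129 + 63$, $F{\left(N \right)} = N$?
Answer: $- \frac{1}{607928640} \approx -1.6449 \cdot 10^{-9}$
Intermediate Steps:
$d = 192$
$z = 37470$ ($z = 4 + 13 \cdot 2882 = 4 + 37466 = 37470$)
$D{\left(H \right)} = \frac{185 + H}{192 + H}$ ($D{\left(H \right)} = \frac{H + 185}{H + 192} = \frac{185 + H}{192 + H}$)
$\frac{D{\left(-236 \right)}}{\left(-45641 + 26873\right) \left(z + F{\left(75 \right)}\right)} = \frac{\frac{1}{192 - 236} \left(185 - 236\right)}{\left(-45641 + 26873\right) \left(37470 + 75\right)} = \frac{\frac{1}{-44} \left(-51\right)}{\left(-18768\right) 37545} = \frac{\left(- \frac{1}{44}\right) \left(-51\right)}{-704644560} = \frac{51}{44} \left(- \frac{1}{704644560}\right) = - \frac{1}{607928640}$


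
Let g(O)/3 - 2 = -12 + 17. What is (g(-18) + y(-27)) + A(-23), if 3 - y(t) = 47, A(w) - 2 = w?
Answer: -44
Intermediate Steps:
g(O) = 21 (g(O) = 6 + 3*(-12 + 17) = 6 + 3*5 = 6 + 15 = 21)
A(w) = 2 + w
y(t) = -44 (y(t) = 3 - 1*47 = 3 - 47 = -44)
(g(-18) + y(-27)) + A(-23) = (21 - 44) + (2 - 23) = -23 - 21 = -44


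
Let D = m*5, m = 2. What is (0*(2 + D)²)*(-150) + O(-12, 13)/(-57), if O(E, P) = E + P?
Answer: -1/57 ≈ -0.017544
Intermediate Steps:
D = 10 (D = 2*5 = 10)
(0*(2 + D)²)*(-150) + O(-12, 13)/(-57) = (0*(2 + 10)²)*(-150) + (-12 + 13)/(-57) = (0*12²)*(-150) + 1*(-1/57) = (0*144)*(-150) - 1/57 = 0*(-150) - 1/57 = 0 - 1/57 = -1/57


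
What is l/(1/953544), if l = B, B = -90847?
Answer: -86626611768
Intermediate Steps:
l = -90847
l/(1/953544) = -90847/(1/953544) = -90847/1/953544 = -90847*953544 = -86626611768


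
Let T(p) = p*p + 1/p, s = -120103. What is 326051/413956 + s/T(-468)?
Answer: 10153557675757/42431827491836 ≈ 0.23929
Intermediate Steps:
T(p) = 1/p + p**2 (T(p) = p**2 + 1/p = 1/p + p**2)
326051/413956 + s/T(-468) = 326051/413956 - 120103*(-468/(1 + (-468)**3)) = 326051*(1/413956) - 120103*(-468/(1 - 102503232)) = 326051/413956 - 120103/((-1/468*(-102503231))) = 326051/413956 - 120103/102503231/468 = 326051/413956 - 120103*468/102503231 = 326051/413956 - 56208204/102503231 = 10153557675757/42431827491836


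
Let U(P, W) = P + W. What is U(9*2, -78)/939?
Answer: -20/313 ≈ -0.063898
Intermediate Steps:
U(9*2, -78)/939 = (9*2 - 78)/939 = (18 - 78)*(1/939) = -60*1/939 = -20/313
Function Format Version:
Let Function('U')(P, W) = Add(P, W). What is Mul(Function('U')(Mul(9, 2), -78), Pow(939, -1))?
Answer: Rational(-20, 313) ≈ -0.063898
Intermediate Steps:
Mul(Function('U')(Mul(9, 2), -78), Pow(939, -1)) = Mul(Add(Mul(9, 2), -78), Pow(939, -1)) = Mul(Add(18, -78), Rational(1, 939)) = Mul(-60, Rational(1, 939)) = Rational(-20, 313)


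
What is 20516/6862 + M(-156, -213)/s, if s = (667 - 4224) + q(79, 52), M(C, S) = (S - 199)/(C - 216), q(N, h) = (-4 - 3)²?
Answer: 3346257559/1119343164 ≈ 2.9895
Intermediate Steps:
q(N, h) = 49 (q(N, h) = (-7)² = 49)
M(C, S) = (-199 + S)/(-216 + C)
s = -3508 (s = (667 - 4224) + 49 = -3557 + 49 = -3508)
20516/6862 + M(-156, -213)/s = 20516/6862 + ((-199 - 213)/(-216 - 156))/(-3508) = 20516*(1/6862) + (-412/(-372))*(-1/3508) = 10258/3431 - 1/372*(-412)*(-1/3508) = 10258/3431 + (103/93)*(-1/3508) = 10258/3431 - 103/326244 = 3346257559/1119343164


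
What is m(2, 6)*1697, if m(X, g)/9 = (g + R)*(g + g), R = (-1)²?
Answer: 1282932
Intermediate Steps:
R = 1
m(X, g) = 18*g*(1 + g) (m(X, g) = 9*((g + 1)*(g + g)) = 9*((1 + g)*(2*g)) = 9*(2*g*(1 + g)) = 18*g*(1 + g))
m(2, 6)*1697 = (18*6*(1 + 6))*1697 = (18*6*7)*1697 = 756*1697 = 1282932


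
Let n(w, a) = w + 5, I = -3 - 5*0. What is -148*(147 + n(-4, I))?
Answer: -21904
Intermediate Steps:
I = -3 (I = -3 + 0 = -3)
n(w, a) = 5 + w
-148*(147 + n(-4, I)) = -148*(147 + (5 - 4)) = -148*(147 + 1) = -148*148 = -21904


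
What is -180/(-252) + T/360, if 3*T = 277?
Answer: 7339/7560 ≈ 0.97077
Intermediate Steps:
T = 277/3 (T = (⅓)*277 = 277/3 ≈ 92.333)
-180/(-252) + T/360 = -180/(-252) + (277/3)/360 = -180*(-1/252) + (277/3)*(1/360) = 5/7 + 277/1080 = 7339/7560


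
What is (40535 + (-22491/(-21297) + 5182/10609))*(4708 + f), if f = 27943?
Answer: 967782161760192/731197 ≈ 1.3236e+9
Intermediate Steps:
(40535 + (-22491/(-21297) + 5182/10609))*(4708 + f) = (40535 + (-22491/(-21297) + 5182/10609))*(4708 + 27943) = (40535 + (-22491*(-1/21297) + 5182*(1/10609)))*32651 = (40535 + (7497/7099 + 5182/10609))*32651 = (40535 + 116322691/75313291)*32651 = (3052940573376/75313291)*32651 = 967782161760192/731197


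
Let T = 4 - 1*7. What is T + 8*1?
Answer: 5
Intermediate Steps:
T = -3 (T = 4 - 7 = -3)
T + 8*1 = -3 + 8*1 = -3 + 8 = 5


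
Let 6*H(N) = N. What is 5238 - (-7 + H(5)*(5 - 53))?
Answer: 5285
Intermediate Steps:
H(N) = N/6
5238 - (-7 + H(5)*(5 - 53)) = 5238 - (-7 + ((⅙)*5)*(5 - 53)) = 5238 - (-7 + (⅚)*(-48)) = 5238 - (-7 - 40) = 5238 - 1*(-47) = 5238 + 47 = 5285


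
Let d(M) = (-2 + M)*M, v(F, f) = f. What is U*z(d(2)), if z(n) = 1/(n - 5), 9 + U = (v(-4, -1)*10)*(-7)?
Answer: -61/5 ≈ -12.200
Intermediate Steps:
d(M) = M*(-2 + M)
U = 61 (U = -9 - 1*10*(-7) = -9 - 10*(-7) = -9 + 70 = 61)
z(n) = 1/(-5 + n)
U*z(d(2)) = 61/(-5 + 2*(-2 + 2)) = 61/(-5 + 2*0) = 61/(-5 + 0) = 61/(-5) = 61*(-⅕) = -61/5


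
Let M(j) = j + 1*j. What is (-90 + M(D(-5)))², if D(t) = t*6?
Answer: 22500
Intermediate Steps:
D(t) = 6*t
M(j) = 2*j (M(j) = j + j = 2*j)
(-90 + M(D(-5)))² = (-90 + 2*(6*(-5)))² = (-90 + 2*(-30))² = (-90 - 60)² = (-150)² = 22500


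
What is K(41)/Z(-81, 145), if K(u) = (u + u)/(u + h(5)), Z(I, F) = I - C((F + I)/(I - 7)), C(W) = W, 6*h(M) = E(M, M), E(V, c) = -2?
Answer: -1353/53863 ≈ -0.025119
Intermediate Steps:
h(M) = -⅓ (h(M) = (⅙)*(-2) = -⅓)
Z(I, F) = I - (F + I)/(-7 + I) (Z(I, F) = I - (F + I)/(I - 7) = I - (F + I)/(-7 + I))
K(u) = 2*u/(-⅓ + u) (K(u) = (u + u)/(u - ⅓) = (2*u)/(-⅓ + u) = 2*u/(-⅓ + u))
K(41)/Z(-81, 145) = (6*41/(-1 + 3*41))/(((-1*145 - 1*(-81) - 81*(-7 - 81))/(-7 - 81))) = (6*41/(-1 + 123))/(((-145 + 81 - 81*(-88))/(-88))) = (6*41/122)/((-(-145 + 81 + 7128)/88)) = (6*41*(1/122))/((-1/88*7064)) = 123/(61*(-883/11)) = (123/61)*(-11/883) = -1353/53863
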